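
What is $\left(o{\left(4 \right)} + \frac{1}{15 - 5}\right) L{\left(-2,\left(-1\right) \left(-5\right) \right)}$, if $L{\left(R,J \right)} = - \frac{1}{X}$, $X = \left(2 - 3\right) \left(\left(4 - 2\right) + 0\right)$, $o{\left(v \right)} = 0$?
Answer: $\frac{1}{20} \approx 0.05$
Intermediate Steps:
$X = -2$ ($X = - (2 + 0) = \left(-1\right) 2 = -2$)
$L{\left(R,J \right)} = \frac{1}{2}$ ($L{\left(R,J \right)} = - \frac{1}{-2} = \left(-1\right) \left(- \frac{1}{2}\right) = \frac{1}{2}$)
$\left(o{\left(4 \right)} + \frac{1}{15 - 5}\right) L{\left(-2,\left(-1\right) \left(-5\right) \right)} = \left(0 + \frac{1}{15 - 5}\right) \frac{1}{2} = \left(0 + \frac{1}{10}\right) \frac{1}{2} = \frac{1}{10} \cdot \frac{1}{2} = \frac{1}{20}$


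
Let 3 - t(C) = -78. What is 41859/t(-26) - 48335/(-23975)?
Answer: 3198364/6165 ≈ 518.79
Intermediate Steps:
t(C) = 81 (t(C) = 3 - 1*(-78) = 3 + 78 = 81)
41859/t(-26) - 48335/(-23975) = 41859/81 - 48335/(-23975) = 41859*(1/81) - 48335*(-1/23975) = 4651/9 + 1381/685 = 3198364/6165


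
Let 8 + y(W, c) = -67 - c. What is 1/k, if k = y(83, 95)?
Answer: -1/170 ≈ -0.0058824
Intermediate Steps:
y(W, c) = -75 - c (y(W, c) = -8 + (-67 - c) = -75 - c)
k = -170 (k = -75 - 1*95 = -75 - 95 = -170)
1/k = 1/(-170) = -1/170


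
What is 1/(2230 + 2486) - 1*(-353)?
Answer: 1664749/4716 ≈ 353.00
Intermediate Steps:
1/(2230 + 2486) - 1*(-353) = 1/4716 + 353 = 1664749/4716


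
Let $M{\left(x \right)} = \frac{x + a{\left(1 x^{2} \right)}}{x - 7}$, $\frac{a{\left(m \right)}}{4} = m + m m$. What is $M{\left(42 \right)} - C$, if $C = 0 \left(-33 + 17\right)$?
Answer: $\frac{1779126}{5} \approx 3.5583 \cdot 10^{5}$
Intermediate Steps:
$C = 0$ ($C = 0 \left(-16\right) = 0$)
$a{\left(m \right)} = 4 m + 4 m^{2}$ ($a{\left(m \right)} = 4 \left(m + m m\right) = 4 \left(m + m^{2}\right) = 4 m + 4 m^{2}$)
$M{\left(x \right)} = \frac{x + 4 x^{2} \left(1 + x^{2}\right)}{-7 + x}$ ($M{\left(x \right)} = \frac{x + 4 \cdot 1 x^{2} \left(1 + 1 x^{2}\right)}{x - 7} = \frac{x + 4 x^{2} \left(1 + x^{2}\right)}{-7 + x}$)
$M{\left(42 \right)} - C = \frac{42 \left(1 + 4 \cdot 42 \left(1 + 42^{2}\right)\right)}{-7 + 42} - 0 = \frac{42 \left(1 + 4 \cdot 42 \left(1 + 1764\right)\right)}{35} + 0 = 42 \cdot \frac{1}{35} \left(1 + 4 \cdot 42 \cdot 1765\right) + 0 = 42 \cdot \frac{1}{35} \left(1 + 296520\right) + 0 = 42 \cdot \frac{1}{35} \cdot 296521 + 0 = \frac{1779126}{5} + 0 = \frac{1779126}{5}$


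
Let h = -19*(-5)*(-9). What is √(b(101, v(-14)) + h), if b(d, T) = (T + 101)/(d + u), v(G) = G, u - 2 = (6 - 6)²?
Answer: I*√9061734/103 ≈ 29.226*I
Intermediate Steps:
u = 2 (u = 2 + (6 - 6)² = 2 + 0² = 2 + 0 = 2)
b(d, T) = (101 + T)/(2 + d) (b(d, T) = (T + 101)/(d + 2) = (101 + T)/(2 + d))
h = -855 (h = 95*(-9) = -855)
√(b(101, v(-14)) + h) = √((101 - 14)/(2 + 101) - 855) = √(87/103 - 855) = √(-87978/103) = I*√9061734/103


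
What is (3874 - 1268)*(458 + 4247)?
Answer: 12261230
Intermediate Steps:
(3874 - 1268)*(458 + 4247) = 2606*4705 = 12261230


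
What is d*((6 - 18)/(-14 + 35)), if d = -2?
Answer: 8/7 ≈ 1.1429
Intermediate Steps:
d*((6 - 18)/(-14 + 35)) = -2*(6 - 18)/(-14 + 35) = -(-24)/21 = -2*(-4/7) = 8/7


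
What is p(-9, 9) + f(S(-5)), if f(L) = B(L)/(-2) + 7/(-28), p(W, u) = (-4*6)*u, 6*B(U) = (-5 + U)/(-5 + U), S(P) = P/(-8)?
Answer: -649/3 ≈ -216.33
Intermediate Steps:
S(P) = -P/8 (S(P) = P*(-⅛) = -P/8)
B(U) = ⅙ (B(U) = ((-5 + U)/(-5 + U))/6 = (⅙)*1 = ⅙)
p(W, u) = -24*u
f(L) = -⅓ (f(L) = (⅙)/(-2) + 7/(-28) = (⅙)*(-½) + 7*(-1/28) = -1/12 - ¼ = -⅓)
p(-9, 9) + f(S(-5)) = -24*9 - ⅓ = -216 - ⅓ = -649/3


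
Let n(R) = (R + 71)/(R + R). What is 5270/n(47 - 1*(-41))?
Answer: 927520/159 ≈ 5833.5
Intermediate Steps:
n(R) = (71 + R)/(2*R) (n(R) = (71 + R)/((2*R)) = (71 + R)*(1/(2*R)) = (71 + R)/(2*R))
5270/n(47 - 1*(-41)) = 5270/(((71 + (47 - 1*(-41)))/(2*(47 - 1*(-41))))) = 5270/(((71 + (47 + 41))/(2*(47 + 41)))) = 5270/(((1/2)*(71 + 88)/88)) = 5270/(((1/2)*(1/88)*159)) = 5270/(159/176) = 5270*(176/159) = 927520/159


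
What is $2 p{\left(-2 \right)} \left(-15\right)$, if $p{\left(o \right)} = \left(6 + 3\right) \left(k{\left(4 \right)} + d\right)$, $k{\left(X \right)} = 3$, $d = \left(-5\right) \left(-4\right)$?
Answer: $-6210$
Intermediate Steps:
$d = 20$
$p{\left(o \right)} = 207$ ($p{\left(o \right)} = \left(6 + 3\right) \left(3 + 20\right) = 9 \cdot 23 = 207$)
$2 p{\left(-2 \right)} \left(-15\right) = 2 \cdot 207 \left(-15\right) = 414 \left(-15\right) = -6210$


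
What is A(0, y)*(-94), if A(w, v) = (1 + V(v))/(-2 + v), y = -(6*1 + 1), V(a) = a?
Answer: -188/3 ≈ -62.667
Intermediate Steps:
y = -7 (y = -(6 + 1) = -1*7 = -7)
A(w, v) = (1 + v)/(-2 + v)
A(0, y)*(-94) = ((1 - 7)/(-2 - 7))*(-94) = (-6/(-9))*(-94) = -⅑*(-6)*(-94) = (⅔)*(-94) = -188/3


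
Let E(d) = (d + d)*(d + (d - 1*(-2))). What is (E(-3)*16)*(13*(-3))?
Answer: -14976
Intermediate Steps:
E(d) = 2*d*(2 + 2*d) (E(d) = (2*d)*(d + (d + 2)) = (2*d)*(d + (2 + d)) = (2*d)*(2 + 2*d) = 2*d*(2 + 2*d))
(E(-3)*16)*(13*(-3)) = ((4*(-3)*(1 - 3))*16)*(13*(-3)) = ((4*(-3)*(-2))*16)*(-39) = (24*16)*(-39) = 384*(-39) = -14976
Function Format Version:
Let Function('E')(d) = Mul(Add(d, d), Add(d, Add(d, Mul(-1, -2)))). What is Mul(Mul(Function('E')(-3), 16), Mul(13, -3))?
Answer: -14976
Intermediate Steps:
Function('E')(d) = Mul(2, d, Add(2, Mul(2, d))) (Function('E')(d) = Mul(Mul(2, d), Add(d, Add(d, 2))) = Mul(Mul(2, d), Add(d, Add(2, d))) = Mul(Mul(2, d), Add(2, Mul(2, d))) = Mul(2, d, Add(2, Mul(2, d))))
Mul(Mul(Function('E')(-3), 16), Mul(13, -3)) = Mul(Mul(Mul(4, -3, Add(1, -3)), 16), Mul(13, -3)) = Mul(Mul(Mul(4, -3, -2), 16), -39) = Mul(Mul(24, 16), -39) = Mul(384, -39) = -14976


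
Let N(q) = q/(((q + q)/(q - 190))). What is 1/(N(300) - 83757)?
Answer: -1/83702 ≈ -1.1947e-5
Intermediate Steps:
N(q) = -95 + q/2 (N(q) = q/(((2*q)/(-190 + q))) = q/((2*q/(-190 + q))) = q*((-190 + q)/(2*q)) = -95 + q/2)
1/(N(300) - 83757) = 1/((-95 + (½)*300) - 83757) = 1/((-95 + 150) - 83757) = 1/(55 - 83757) = 1/(-83702) = -1/83702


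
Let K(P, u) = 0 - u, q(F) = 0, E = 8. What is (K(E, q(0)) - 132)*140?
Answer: -18480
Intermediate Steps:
K(P, u) = -u
(K(E, q(0)) - 132)*140 = (-1*0 - 132)*140 = (0 - 132)*140 = -132*140 = -18480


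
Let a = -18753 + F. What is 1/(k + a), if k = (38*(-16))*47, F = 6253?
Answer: -1/41076 ≈ -2.4345e-5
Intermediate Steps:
a = -12500 (a = -18753 + 6253 = -12500)
k = -28576 (k = -608*47 = -28576)
1/(k + a) = 1/(-28576 - 12500) = 1/(-41076) = -1/41076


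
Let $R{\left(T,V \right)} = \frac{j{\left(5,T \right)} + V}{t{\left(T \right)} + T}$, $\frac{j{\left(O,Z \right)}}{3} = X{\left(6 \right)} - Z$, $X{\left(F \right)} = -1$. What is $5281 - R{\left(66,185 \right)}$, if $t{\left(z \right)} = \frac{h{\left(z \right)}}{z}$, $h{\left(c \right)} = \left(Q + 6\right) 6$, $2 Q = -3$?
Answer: $\frac{7715893}{1461} \approx 5281.2$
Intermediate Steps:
$Q = - \frac{3}{2}$ ($Q = \frac{1}{2} \left(-3\right) = - \frac{3}{2} \approx -1.5$)
$h{\left(c \right)} = 27$ ($h{\left(c \right)} = \left(- \frac{3}{2} + 6\right) 6 = \frac{9}{2} \cdot 6 = 27$)
$j{\left(O,Z \right)} = -3 - 3 Z$ ($j{\left(O,Z \right)} = 3 \left(-1 - Z\right) = -3 - 3 Z$)
$t{\left(z \right)} = \frac{27}{z}$
$R{\left(T,V \right)} = \frac{-3 + V - 3 T}{T + \frac{27}{T}}$ ($R{\left(T,V \right)} = \frac{\left(-3 - 3 T\right) + V}{\frac{27}{T} + T} = \frac{-3 + V - 3 T}{T + \frac{27}{T}}$)
$5281 - R{\left(66,185 \right)} = 5281 - \frac{66 \left(-3 + 185 - 198\right)}{27 + 66^{2}} = 5281 - \frac{66 \left(-3 + 185 - 198\right)}{27 + 4356} = 5281 - 66 \cdot \frac{1}{4383} \left(-16\right) = 5281 - - \frac{352}{1461} = 5281 + \frac{352}{1461} = \frac{7715893}{1461}$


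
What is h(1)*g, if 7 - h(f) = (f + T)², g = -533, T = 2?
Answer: 1066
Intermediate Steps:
h(f) = 7 - (2 + f)² (h(f) = 7 - (f + 2)² = 7 - (2 + f)²)
h(1)*g = (7 - (2 + 1)²)*(-533) = (7 - 1*3²)*(-533) = (7 - 1*9)*(-533) = (7 - 9)*(-533) = -2*(-533) = 1066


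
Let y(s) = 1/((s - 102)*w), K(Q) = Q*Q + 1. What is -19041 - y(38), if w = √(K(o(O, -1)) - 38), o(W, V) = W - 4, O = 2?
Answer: -19041 - I*√33/2112 ≈ -19041.0 - 0.00272*I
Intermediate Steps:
o(W, V) = -4 + W
K(Q) = 1 + Q² (K(Q) = Q² + 1 = 1 + Q²)
w = I*√33 (w = √((1 + (-4 + 2)²) - 38) = √((1 + (-2)²) - 38) = √((1 + 4) - 38) = √(5 - 38) = √(-33) = I*√33 ≈ 5.7446*I)
y(s) = -I*√33/(33*(-102 + s)) (y(s) = 1/((s - 102)*((I*√33))) = (-I*√33/33)/(-102 + s) = -I*√33/(33*(-102 + s)))
-19041 - y(38) = -19041 - (-1)*I*√33/(-3366 + 33*38) = -19041 - (-1)*I*√33/(-3366 + 1254) = -19041 - (-1)*I*√33/(-2112) = -19041 - (-1)*I*√33*(-1)/2112 = -19041 - I*√33/2112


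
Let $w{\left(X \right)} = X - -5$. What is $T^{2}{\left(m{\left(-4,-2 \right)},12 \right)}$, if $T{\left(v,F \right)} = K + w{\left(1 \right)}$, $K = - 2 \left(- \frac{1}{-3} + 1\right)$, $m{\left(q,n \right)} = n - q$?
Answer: $\frac{100}{9} \approx 11.111$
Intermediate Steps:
$w{\left(X \right)} = 5 + X$ ($w{\left(X \right)} = X + 5 = 5 + X$)
$K = - \frac{8}{3}$ ($K = - 2 \left(\left(-1\right) \left(- \frac{1}{3}\right) + 1\right) = - 2 \left(\frac{1}{3} + 1\right) = \left(-2\right) \frac{4}{3} = - \frac{8}{3} \approx -2.6667$)
$T{\left(v,F \right)} = \frac{10}{3}$ ($T{\left(v,F \right)} = - \frac{8}{3} + \left(5 + 1\right) = - \frac{8}{3} + 6 = \frac{10}{3}$)
$T^{2}{\left(m{\left(-4,-2 \right)},12 \right)} = \left(\frac{10}{3}\right)^{2} = \frac{100}{9}$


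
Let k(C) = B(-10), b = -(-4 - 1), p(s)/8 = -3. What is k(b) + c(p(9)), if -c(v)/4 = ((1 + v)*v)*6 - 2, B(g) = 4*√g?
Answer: -13240 + 4*I*√10 ≈ -13240.0 + 12.649*I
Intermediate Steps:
p(s) = -24 (p(s) = 8*(-3) = -24)
b = 5 (b = -1*(-5) = 5)
k(C) = 4*I*√10 (k(C) = 4*√(-10) = 4*(I*√10) = 4*I*√10)
c(v) = 8 - 24*v*(1 + v) (c(v) = -4*(((1 + v)*v)*6 - 2) = -4*((v*(1 + v))*6 - 2) = -4*(6*v*(1 + v) - 2) = -4*(-2 + 6*v*(1 + v)) = 8 - 24*v*(1 + v))
k(b) + c(p(9)) = 4*I*√10 + (8 - 24*(-24) - 24*(-24)²) = 4*I*√10 + (8 + 576 - 24*576) = 4*I*√10 + (8 + 576 - 13824) = 4*I*√10 - 13240 = -13240 + 4*I*√10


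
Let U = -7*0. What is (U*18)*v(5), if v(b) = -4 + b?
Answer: 0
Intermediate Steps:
U = 0
(U*18)*v(5) = (0*18)*(-4 + 5) = 0*1 = 0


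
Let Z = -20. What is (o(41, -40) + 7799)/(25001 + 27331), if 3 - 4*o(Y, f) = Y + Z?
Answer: 2227/14952 ≈ 0.14894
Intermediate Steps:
o(Y, f) = 23/4 - Y/4 (o(Y, f) = 3/4 - (Y - 20)/4 = 3/4 - (-20 + Y)/4 = 3/4 + (5 - Y/4) = 23/4 - Y/4)
(o(41, -40) + 7799)/(25001 + 27331) = ((23/4 - 1/4*41) + 7799)/(25001 + 27331) = ((23/4 - 41/4) + 7799)/52332 = (-9/2 + 7799)*(1/52332) = (15589/2)*(1/52332) = 2227/14952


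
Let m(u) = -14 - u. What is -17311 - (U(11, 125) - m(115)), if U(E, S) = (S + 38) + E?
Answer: -17614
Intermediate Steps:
U(E, S) = 38 + E + S (U(E, S) = (38 + S) + E = 38 + E + S)
-17311 - (U(11, 125) - m(115)) = -17311 - ((38 + 11 + 125) - (-14 - 1*115)) = -17311 - (174 - (-14 - 115)) = -17311 - (174 - 1*(-129)) = -17311 - (174 + 129) = -17311 - 1*303 = -17311 - 303 = -17614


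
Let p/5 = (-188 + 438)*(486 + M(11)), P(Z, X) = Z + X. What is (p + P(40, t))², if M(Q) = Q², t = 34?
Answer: 575813862976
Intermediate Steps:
P(Z, X) = X + Z
p = 758750 (p = 5*((-188 + 438)*(486 + 11²)) = 5*(250*(486 + 121)) = 5*(250*607) = 5*151750 = 758750)
(p + P(40, t))² = (758750 + (34 + 40))² = (758750 + 74)² = 758824² = 575813862976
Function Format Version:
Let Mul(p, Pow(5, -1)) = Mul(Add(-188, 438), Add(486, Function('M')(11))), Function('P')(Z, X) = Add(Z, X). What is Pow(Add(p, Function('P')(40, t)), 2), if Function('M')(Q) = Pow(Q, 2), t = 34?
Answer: 575813862976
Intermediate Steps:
Function('P')(Z, X) = Add(X, Z)
p = 758750 (p = Mul(5, Mul(Add(-188, 438), Add(486, Pow(11, 2)))) = Mul(5, Mul(250, Add(486, 121))) = Mul(5, Mul(250, 607)) = Mul(5, 151750) = 758750)
Pow(Add(p, Function('P')(40, t)), 2) = Pow(Add(758750, Add(34, 40)), 2) = Pow(Add(758750, 74), 2) = Pow(758824, 2) = 575813862976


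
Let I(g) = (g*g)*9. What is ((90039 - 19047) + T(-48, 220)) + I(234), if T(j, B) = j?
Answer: 563748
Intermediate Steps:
I(g) = 9*g² (I(g) = g²*9 = 9*g²)
((90039 - 19047) + T(-48, 220)) + I(234) = ((90039 - 19047) - 48) + 9*234² = (70992 - 48) + 9*54756 = 70944 + 492804 = 563748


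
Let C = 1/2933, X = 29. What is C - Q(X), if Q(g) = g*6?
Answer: -510341/2933 ≈ -174.00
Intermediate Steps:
Q(g) = 6*g
C = 1/2933 ≈ 0.00034095
C - Q(X) = 1/2933 - 6*29 = 1/2933 - 1*174 = 1/2933 - 174 = -510341/2933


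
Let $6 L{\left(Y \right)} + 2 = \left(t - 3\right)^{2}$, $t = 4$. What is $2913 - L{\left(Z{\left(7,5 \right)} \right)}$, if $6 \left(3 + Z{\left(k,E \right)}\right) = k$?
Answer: $\frac{17479}{6} \approx 2913.2$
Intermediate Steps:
$Z{\left(k,E \right)} = -3 + \frac{k}{6}$
$L{\left(Y \right)} = - \frac{1}{6}$ ($L{\left(Y \right)} = - \frac{1}{3} + \frac{\left(4 - 3\right)^{2}}{6} = - \frac{1}{3} + \frac{1^{2}}{6} = - \frac{1}{3} + \frac{1}{6} \cdot 1 = - \frac{1}{3} + \frac{1}{6} = - \frac{1}{6}$)
$2913 - L{\left(Z{\left(7,5 \right)} \right)} = 2913 - - \frac{1}{6} = 2913 + \frac{1}{6} = \frac{17479}{6}$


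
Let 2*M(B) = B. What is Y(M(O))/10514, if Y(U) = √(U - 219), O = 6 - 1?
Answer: I*√866/21028 ≈ 0.0013995*I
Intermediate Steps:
O = 5
M(B) = B/2
Y(U) = √(-219 + U)
Y(M(O))/10514 = √(-219 + (½)*5)/10514 = √(-219 + 5/2)*(1/10514) = √(-433/2)*(1/10514) = (I*√866/2)*(1/10514) = I*√866/21028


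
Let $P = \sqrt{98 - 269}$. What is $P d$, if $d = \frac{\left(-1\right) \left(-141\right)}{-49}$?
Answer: $- \frac{423 i \sqrt{19}}{49} \approx - 37.629 i$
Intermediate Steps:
$d = - \frac{141}{49}$ ($d = 141 \left(- \frac{1}{49}\right) = - \frac{141}{49} \approx -2.8776$)
$P = 3 i \sqrt{19}$ ($P = \sqrt{-171} = 3 i \sqrt{19} \approx 13.077 i$)
$P d = 3 i \sqrt{19} \left(- \frac{141}{49}\right) = - \frac{423 i \sqrt{19}}{49}$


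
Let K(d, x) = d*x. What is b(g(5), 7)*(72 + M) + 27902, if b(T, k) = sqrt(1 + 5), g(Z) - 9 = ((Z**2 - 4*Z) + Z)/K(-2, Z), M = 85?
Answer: 27902 + 157*sqrt(6) ≈ 28287.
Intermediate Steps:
g(Z) = 9 - (Z**2 - 3*Z)/(2*Z) (g(Z) = 9 + ((Z**2 - 4*Z) + Z)/((-2*Z)) = 9 + (Z**2 - 3*Z)*(-1/(2*Z)) = 9 - (Z**2 - 3*Z)/(2*Z))
b(T, k) = sqrt(6)
b(g(5), 7)*(72 + M) + 27902 = sqrt(6)*(72 + 85) + 27902 = sqrt(6)*157 + 27902 = 157*sqrt(6) + 27902 = 27902 + 157*sqrt(6)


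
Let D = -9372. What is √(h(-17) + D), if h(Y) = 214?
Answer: I*√9158 ≈ 95.697*I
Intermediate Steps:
√(h(-17) + D) = √(214 - 9372) = √(-9158) = I*√9158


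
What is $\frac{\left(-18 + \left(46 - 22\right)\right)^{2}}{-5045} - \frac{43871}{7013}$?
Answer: $- \frac{221581663}{35380585} \approx -6.2628$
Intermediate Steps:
$\frac{\left(-18 + \left(46 - 22\right)\right)^{2}}{-5045} - \frac{43871}{7013} = \left(-18 + \left(46 - 22\right)\right)^{2} \left(- \frac{1}{5045}\right) - \frac{43871}{7013} = \left(-18 + 24\right)^{2} \left(- \frac{1}{5045}\right) - \frac{43871}{7013} = 6^{2} \left(- \frac{1}{5045}\right) - \frac{43871}{7013} = 36 \left(- \frac{1}{5045}\right) - \frac{43871}{7013} = - \frac{36}{5045} - \frac{43871}{7013} = - \frac{221581663}{35380585}$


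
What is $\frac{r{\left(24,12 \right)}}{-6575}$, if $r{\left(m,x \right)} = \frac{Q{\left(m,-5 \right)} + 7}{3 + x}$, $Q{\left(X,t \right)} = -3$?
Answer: $- \frac{4}{98625} \approx -4.0558 \cdot 10^{-5}$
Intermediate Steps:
$r{\left(m,x \right)} = \frac{4}{3 + x}$ ($r{\left(m,x \right)} = \frac{-3 + 7}{3 + x} = \frac{4}{3 + x}$)
$\frac{r{\left(24,12 \right)}}{-6575} = \frac{4 \frac{1}{3 + 12}}{-6575} = - \frac{4 \cdot \frac{1}{15}}{6575} = \left(- \frac{1}{6575}\right) \frac{4}{15} = - \frac{4}{98625}$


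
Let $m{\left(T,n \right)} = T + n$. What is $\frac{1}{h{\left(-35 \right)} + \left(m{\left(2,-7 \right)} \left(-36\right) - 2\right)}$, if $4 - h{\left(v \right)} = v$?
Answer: $\frac{1}{217} \approx 0.0046083$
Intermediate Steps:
$h{\left(v \right)} = 4 - v$
$\frac{1}{h{\left(-35 \right)} + \left(m{\left(2,-7 \right)} \left(-36\right) - 2\right)} = \frac{1}{\left(4 - -35\right) - \left(2 - \left(2 - 7\right) \left(-36\right)\right)} = \frac{1}{\left(4 + 35\right) - -178} = \frac{1}{39 + \left(180 - 2\right)} = \frac{1}{39 + 178} = \frac{1}{217}$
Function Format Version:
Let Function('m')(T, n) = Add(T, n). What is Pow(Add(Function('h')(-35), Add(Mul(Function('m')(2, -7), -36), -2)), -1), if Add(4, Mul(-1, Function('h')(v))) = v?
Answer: Rational(1, 217) ≈ 0.0046083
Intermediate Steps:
Function('h')(v) = Add(4, Mul(-1, v))
Pow(Add(Function('h')(-35), Add(Mul(Function('m')(2, -7), -36), -2)), -1) = Pow(Add(Add(4, Mul(-1, -35)), Add(Mul(Add(2, -7), -36), -2)), -1) = Pow(Add(Add(4, 35), Add(Mul(-5, -36), -2)), -1) = Pow(Add(39, Add(180, -2)), -1) = Pow(Add(39, 178), -1) = Pow(217, -1) = Rational(1, 217)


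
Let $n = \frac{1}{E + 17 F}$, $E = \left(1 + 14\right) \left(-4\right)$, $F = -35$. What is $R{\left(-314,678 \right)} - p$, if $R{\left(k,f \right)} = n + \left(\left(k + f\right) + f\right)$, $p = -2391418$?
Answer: $\frac{1567061299}{655} \approx 2.3925 \cdot 10^{6}$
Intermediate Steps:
$E = -60$ ($E = 15 \left(-4\right) = -60$)
$n = - \frac{1}{655}$ ($n = \frac{1}{-60 + 17 \left(-35\right)} = \frac{1}{-60 - 595} = \frac{1}{-655} = - \frac{1}{655} \approx -0.0015267$)
$R{\left(k,f \right)} = - \frac{1}{655} + k + 2 f$ ($R{\left(k,f \right)} = - \frac{1}{655} + \left(\left(k + f\right) + f\right) = - \frac{1}{655} + \left(\left(f + k\right) + f\right) = - \frac{1}{655} + \left(k + 2 f\right) = - \frac{1}{655} + k + 2 f$)
$R{\left(-314,678 \right)} - p = \left(- \frac{1}{655} - 314 + 2 \cdot 678\right) - -2391418 = \left(- \frac{1}{655} - 314 + 1356\right) + 2391418 = \frac{682509}{655} + 2391418 = \frac{1567061299}{655}$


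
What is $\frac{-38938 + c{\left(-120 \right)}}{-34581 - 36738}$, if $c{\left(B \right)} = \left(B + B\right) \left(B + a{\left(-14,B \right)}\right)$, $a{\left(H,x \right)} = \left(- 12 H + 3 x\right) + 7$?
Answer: $- \frac{34262}{71319} \approx -0.4804$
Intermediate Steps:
$a{\left(H,x \right)} = 7 - 12 H + 3 x$
$c{\left(B \right)} = 2 B \left(175 + 4 B\right)$ ($c{\left(B \right)} = \left(B + B\right) \left(B + \left(7 - -168 + 3 B\right)\right) = 2 B \left(B + \left(7 + 168 + 3 B\right)\right) = 2 B \left(B + \left(175 + 3 B\right)\right) = 2 B \left(175 + 4 B\right)$)
$\frac{-38938 + c{\left(-120 \right)}}{-34581 - 36738} = \frac{-38938 + 2 \left(-120\right) \left(175 + 4 \left(-120\right)\right)}{-34581 - 36738} = \frac{-38938 + 2 \left(-120\right) \left(175 - 480\right)}{-71319} = \left(-38938 + 2 \left(-120\right) \left(-305\right)\right) \left(- \frac{1}{71319}\right) = \left(-38938 + 73200\right) \left(- \frac{1}{71319}\right) = 34262 \left(- \frac{1}{71319}\right) = - \frac{34262}{71319}$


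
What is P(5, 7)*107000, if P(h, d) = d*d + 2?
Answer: 5457000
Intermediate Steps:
P(h, d) = 2 + d² (P(h, d) = d² + 2 = 2 + d²)
P(5, 7)*107000 = (2 + 7²)*107000 = (2 + 49)*107000 = 51*107000 = 5457000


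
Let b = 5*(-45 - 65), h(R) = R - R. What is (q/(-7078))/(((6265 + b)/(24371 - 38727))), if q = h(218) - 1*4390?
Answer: -6302284/4045077 ≈ -1.5580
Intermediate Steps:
h(R) = 0
b = -550 (b = 5*(-110) = -550)
q = -4390 (q = 0 - 1*4390 = 0 - 4390 = -4390)
(q/(-7078))/(((6265 + b)/(24371 - 38727))) = (-4390/(-7078))/(((6265 - 550)/(24371 - 38727))) = (-4390*(-1/7078))/((5715/(-14356))) = 2195/(3539*((5715*(-1/14356)))) = 2195/(3539*(-5715/14356)) = (2195/3539)*(-14356/5715) = -6302284/4045077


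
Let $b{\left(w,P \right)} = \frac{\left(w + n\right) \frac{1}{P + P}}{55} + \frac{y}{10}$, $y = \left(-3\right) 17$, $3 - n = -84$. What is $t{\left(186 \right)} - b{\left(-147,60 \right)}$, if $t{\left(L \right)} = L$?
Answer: $\frac{10511}{55} \approx 191.11$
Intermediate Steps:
$n = 87$ ($n = 3 - -84 = 3 + 84 = 87$)
$y = -51$
$b{\left(w,P \right)} = - \frac{51}{10} + \frac{87 + w}{110 P}$ ($b{\left(w,P \right)} = \frac{\left(w + 87\right) \frac{1}{P + P}}{55} - \frac{51}{10} = \frac{87 + w}{2 P} \frac{1}{55} - \frac{51}{10} = \frac{87 + w}{110 P} - \frac{51}{10} = - \frac{51}{10} + \frac{87 + w}{110 P}$)
$t{\left(186 \right)} - b{\left(-147,60 \right)} = 186 - \frac{87 - 147 - 33660}{110 \cdot 60} = 186 - \frac{1}{110} \cdot \frac{1}{60} \left(87 - 147 - 33660\right) = 186 - \frac{1}{110} \cdot \frac{1}{60} \left(-33720\right) = 186 - - \frac{281}{55} = 186 + \frac{281}{55} = \frac{10511}{55}$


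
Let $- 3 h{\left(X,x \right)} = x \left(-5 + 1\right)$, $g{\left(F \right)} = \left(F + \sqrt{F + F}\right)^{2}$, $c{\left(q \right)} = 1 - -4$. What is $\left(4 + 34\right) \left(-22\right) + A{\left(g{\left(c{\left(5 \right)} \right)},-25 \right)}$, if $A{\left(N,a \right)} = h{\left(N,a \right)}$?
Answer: $- \frac{2608}{3} \approx -869.33$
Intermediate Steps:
$c{\left(q \right)} = 5$ ($c{\left(q \right)} = 1 + 4 = 5$)
$g{\left(F \right)} = \left(F + \sqrt{2} \sqrt{F}\right)^{2}$ ($g{\left(F \right)} = \left(F + \sqrt{2 F}\right)^{2} = \left(F + \sqrt{2} \sqrt{F}\right)^{2}$)
$h{\left(X,x \right)} = \frac{4 x}{3}$ ($h{\left(X,x \right)} = - \frac{x \left(-5 + 1\right)}{3} = - \frac{x \left(-4\right)}{3} = - \frac{\left(-4\right) x}{3} = \frac{4 x}{3}$)
$A{\left(N,a \right)} = \frac{4 a}{3}$
$\left(4 + 34\right) \left(-22\right) + A{\left(g{\left(c{\left(5 \right)} \right)},-25 \right)} = \left(4 + 34\right) \left(-22\right) + \frac{4}{3} \left(-25\right) = 38 \left(-22\right) - \frac{100}{3} = -836 - \frac{100}{3} = - \frac{2608}{3}$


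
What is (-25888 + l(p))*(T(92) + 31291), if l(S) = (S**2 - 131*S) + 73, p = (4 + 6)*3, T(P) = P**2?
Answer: -1146732975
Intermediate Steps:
p = 30 (p = 10*3 = 30)
l(S) = 73 + S**2 - 131*S
(-25888 + l(p))*(T(92) + 31291) = (-25888 + (73 + 30**2 - 131*30))*(92**2 + 31291) = (-25888 + (73 + 900 - 3930))*(8464 + 31291) = (-25888 - 2957)*39755 = -28845*39755 = -1146732975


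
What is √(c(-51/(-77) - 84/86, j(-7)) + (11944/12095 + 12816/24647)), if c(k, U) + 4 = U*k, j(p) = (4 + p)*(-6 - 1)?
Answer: I*√3690376357546074064055/20143412135 ≈ 3.0158*I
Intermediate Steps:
j(p) = -28 - 7*p (j(p) = (4 + p)*(-7) = -28 - 7*p)
c(k, U) = -4 + U*k
√(c(-51/(-77) - 84/86, j(-7)) + (11944/12095 + 12816/24647)) = √((-4 + (-28 - 7*(-7))*(-51/(-77) - 84/86)) + (11944/12095 + 12816/24647)) = √((-4 + (-28 + 49)*(-51*(-1/77) - 84*1/86)) + (11944*(1/12095) + 12816*(1/24647))) = √((-4 + 21*(51/77 - 42/43)) + (11944/12095 + 12816/24647)) = √((-4 + 21*(-1041/3311)) + 449393288/298105465) = √((-4 - 3123/473) + 449393288/298105465) = √(-5015/473 + 449393288/298105465) = √(-1282435881751/141003884945) = I*√3690376357546074064055/20143412135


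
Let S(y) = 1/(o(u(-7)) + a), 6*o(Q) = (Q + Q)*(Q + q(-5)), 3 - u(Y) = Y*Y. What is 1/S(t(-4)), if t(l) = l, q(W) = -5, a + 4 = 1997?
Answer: 2775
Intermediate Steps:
a = 1993 (a = -4 + 1997 = 1993)
u(Y) = 3 - Y² (u(Y) = 3 - Y*Y = 3 - Y²)
o(Q) = Q*(-5 + Q)/3 (o(Q) = ((Q + Q)*(Q - 5))/6 = ((2*Q)*(-5 + Q))/6 = (2*Q*(-5 + Q))/6 = Q*(-5 + Q)/3)
S(y) = 1/2775 (S(y) = 1/((3 - 1*(-7)²)*(-5 + (3 - 1*(-7)²))/3 + 1993) = 1/((3 - 1*49)*(-5 + (3 - 1*49))/3 + 1993) = 1/((3 - 49)*(-5 + (3 - 49))/3 + 1993) = 1/((⅓)*(-46)*(-5 - 46) + 1993) = 1/((⅓)*(-46)*(-51) + 1993) = 1/(782 + 1993) = 1/2775)
1/S(t(-4)) = 1/(1/2775) = 2775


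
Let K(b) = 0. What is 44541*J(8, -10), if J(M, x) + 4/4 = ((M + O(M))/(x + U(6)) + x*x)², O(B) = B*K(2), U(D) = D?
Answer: 427727223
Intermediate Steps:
O(B) = 0 (O(B) = B*0 = 0)
J(M, x) = -1 + (x² + M/(6 + x))² (J(M, x) = -1 + ((M + 0)/(x + 6) + x*x)² = -1 + (M/(6 + x) + x²)² = -1 + (x² + M/(6 + x))²)
44541*J(8, -10) = 44541*(-1 + (8 + (-10)³ + 6*(-10)²)²/(6 - 10)²) = 44541*(-1 + (8 - 1000 + 6*100)²/(-4)²) = 44541*(-1 + (8 - 1000 + 600)²/16) = 44541*(-1 + (1/16)*(-392)²) = 44541*(-1 + (1/16)*153664) = 44541*(-1 + 9604) = 44541*9603 = 427727223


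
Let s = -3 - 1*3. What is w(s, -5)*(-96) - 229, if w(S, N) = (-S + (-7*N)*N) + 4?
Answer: 15611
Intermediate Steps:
s = -6 (s = -3 - 3 = -6)
w(S, N) = 4 - S - 7*N**2 (w(S, N) = (-S - 7*N**2) + 4 = 4 - S - 7*N**2)
w(s, -5)*(-96) - 229 = (4 - 1*(-6) - 7*(-5)**2)*(-96) - 229 = (4 + 6 - 7*25)*(-96) - 229 = (4 + 6 - 175)*(-96) - 229 = -165*(-96) - 229 = 15840 - 229 = 15611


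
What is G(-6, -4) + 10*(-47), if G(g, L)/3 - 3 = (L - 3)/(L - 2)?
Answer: -915/2 ≈ -457.50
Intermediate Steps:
G(g, L) = 9 + 3*(-3 + L)/(-2 + L) (G(g, L) = 9 + 3*((L - 3)/(L - 2)) = 9 + 3*((-3 + L)/(-2 + L)) = 9 + 3*(-3 + L)/(-2 + L))
G(-6, -4) + 10*(-47) = 3*(-9 + 4*(-4))/(-2 - 4) + 10*(-47) = 3*(-9 - 16)/(-6) - 470 = 3*(-⅙)*(-25) - 470 = 25/2 - 470 = -915/2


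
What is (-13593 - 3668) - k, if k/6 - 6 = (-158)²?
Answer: -167081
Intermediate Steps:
k = 149820 (k = 36 + 6*(-158)² = 36 + 6*24964 = 36 + 149784 = 149820)
(-13593 - 3668) - k = (-13593 - 3668) - 1*149820 = -17261 - 149820 = -167081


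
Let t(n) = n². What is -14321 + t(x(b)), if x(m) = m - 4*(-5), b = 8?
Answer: -13537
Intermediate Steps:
x(m) = 20 + m (x(m) = m + 20 = 20 + m)
-14321 + t(x(b)) = -14321 + (20 + 8)² = -14321 + 28² = -14321 + 784 = -13537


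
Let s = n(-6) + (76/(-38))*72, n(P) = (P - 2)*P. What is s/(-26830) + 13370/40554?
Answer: 90652571/272015955 ≈ 0.33326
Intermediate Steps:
n(P) = P*(-2 + P) (n(P) = (-2 + P)*P = P*(-2 + P))
s = -96 (s = -6*(-2 - 6) + (76/(-38))*72 = -6*(-8) + (76*(-1/38))*72 = 48 - 2*72 = 48 - 144 = -96)
s/(-26830) + 13370/40554 = -96/(-26830) + 13370/40554 = -96*(-1/26830) + 13370*(1/40554) = 48/13415 + 6685/20277 = 90652571/272015955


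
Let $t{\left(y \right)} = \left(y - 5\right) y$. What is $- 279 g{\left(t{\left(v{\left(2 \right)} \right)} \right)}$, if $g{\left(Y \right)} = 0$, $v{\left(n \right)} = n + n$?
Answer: $0$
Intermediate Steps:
$v{\left(n \right)} = 2 n$
$t{\left(y \right)} = y \left(-5 + y\right)$ ($t{\left(y \right)} = \left(-5 + y\right) y = y \left(-5 + y\right)$)
$- 279 g{\left(t{\left(v{\left(2 \right)} \right)} \right)} = \left(-279\right) 0 = 0$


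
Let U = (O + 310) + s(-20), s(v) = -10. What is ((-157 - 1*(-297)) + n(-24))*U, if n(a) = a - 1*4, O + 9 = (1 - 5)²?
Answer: 34384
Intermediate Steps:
O = 7 (O = -9 + (1 - 5)² = -9 + (-4)² = -9 + 16 = 7)
n(a) = -4 + a (n(a) = a - 4 = -4 + a)
U = 307 (U = (7 + 310) - 10 = 317 - 10 = 307)
((-157 - 1*(-297)) + n(-24))*U = ((-157 - 1*(-297)) + (-4 - 24))*307 = ((-157 + 297) - 28)*307 = (140 - 28)*307 = 112*307 = 34384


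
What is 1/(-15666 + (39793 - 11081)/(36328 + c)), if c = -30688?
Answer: -705/11040941 ≈ -6.3853e-5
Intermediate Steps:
1/(-15666 + (39793 - 11081)/(36328 + c)) = 1/(-15666 + (39793 - 11081)/(36328 - 30688)) = 1/(-15666 + 28712/5640) = 1/(-15666 + 28712*(1/5640)) = 1/(-15666 + 3589/705) = 1/(-11040941/705) = -705/11040941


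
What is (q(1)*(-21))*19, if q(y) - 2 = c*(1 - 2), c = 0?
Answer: -798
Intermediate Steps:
q(y) = 2 (q(y) = 2 + 0*(1 - 2) = 2 + 0*(-1) = 2 + 0 = 2)
(q(1)*(-21))*19 = (2*(-21))*19 = -42*19 = -798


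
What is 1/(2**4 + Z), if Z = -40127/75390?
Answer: 75390/1166113 ≈ 0.064651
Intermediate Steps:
Z = -40127/75390 (Z = -40127*1/75390 = -40127/75390 ≈ -0.53226)
1/(2**4 + Z) = 1/(2**4 - 40127/75390) = 1/(16 - 40127/75390) = 1/(1166113/75390) = 75390/1166113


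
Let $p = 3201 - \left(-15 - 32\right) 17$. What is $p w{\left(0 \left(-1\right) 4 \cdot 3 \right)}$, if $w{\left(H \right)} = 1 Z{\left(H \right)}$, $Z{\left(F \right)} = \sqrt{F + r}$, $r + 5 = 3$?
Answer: $4000 i \sqrt{2} \approx 5656.9 i$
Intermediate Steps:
$r = -2$ ($r = -5 + 3 = -2$)
$Z{\left(F \right)} = \sqrt{-2 + F}$ ($Z{\left(F \right)} = \sqrt{F - 2} = \sqrt{-2 + F}$)
$w{\left(H \right)} = \sqrt{-2 + H}$ ($w{\left(H \right)} = 1 \sqrt{-2 + H} = \sqrt{-2 + H}$)
$p = 4000$ ($p = 3201 - \left(-47\right) 17 = 3201 - -799 = 3201 + 799 = 4000$)
$p w{\left(0 \left(-1\right) 4 \cdot 3 \right)} = 4000 \sqrt{-2 + 0 \left(-1\right) 4 \cdot 3} = 4000 \sqrt{-2 + 0 \left(\left(-4\right) 3\right)} = 4000 \sqrt{-2 + 0 \left(-12\right)} = 4000 \sqrt{-2 + 0} = 4000 \sqrt{-2} = 4000 i \sqrt{2}$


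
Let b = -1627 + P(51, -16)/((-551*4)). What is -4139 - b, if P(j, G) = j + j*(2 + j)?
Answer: -2766847/1102 ≈ -2510.8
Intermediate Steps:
b = -1794331/1102 (b = -1627 + (51*(3 + 51))/((-551*4)) = -1627 + (51*54)/(-2204) = -1627 + 2754*(-1/2204) = -1627 - 1377/1102 = -1794331/1102 ≈ -1628.3)
-4139 - b = -4139 - 1*(-1794331/1102) = -4139 + 1794331/1102 = -2766847/1102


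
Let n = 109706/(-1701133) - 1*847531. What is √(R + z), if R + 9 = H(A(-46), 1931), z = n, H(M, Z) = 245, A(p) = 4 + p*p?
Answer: I*√50039750491566697/243019 ≈ 920.49*I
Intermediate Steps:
A(p) = 4 + p²
n = -1441763062329/1701133 (n = 109706*(-1/1701133) - 847531 = -109706/1701133 - 847531 = -1441763062329/1701133 ≈ -8.4753e+5)
z = -1441763062329/1701133 ≈ -8.4753e+5
R = 236 (R = -9 + 245 = 236)
√(R + z) = √(236 - 1441763062329/1701133) = √(-1441361594941/1701133) = I*√50039750491566697/243019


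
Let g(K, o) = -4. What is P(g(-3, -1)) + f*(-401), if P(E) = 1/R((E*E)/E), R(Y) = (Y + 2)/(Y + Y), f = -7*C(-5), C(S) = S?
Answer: -14031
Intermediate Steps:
f = 35 (f = -7*(-5) = 35)
R(Y) = (2 + Y)/(2*Y) (R(Y) = (2 + Y)/((2*Y)) = (2 + Y)*(1/(2*Y)) = (2 + Y)/(2*Y))
P(E) = 2*E/(2 + E) (P(E) = 1/((2 + (E*E)/E)/(2*(((E*E)/E)))) = 1/((2 + E²/E)/(2*((E²/E)))) = 1/((2 + E)/(2*E)) = 2*E/(2 + E))
P(g(-3, -1)) + f*(-401) = 2*(-4)/(2 - 4) + 35*(-401) = 2*(-4)/(-2) - 14035 = 2*(-4)*(-½) - 14035 = 4 - 14035 = -14031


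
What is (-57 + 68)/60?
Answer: 11/60 ≈ 0.18333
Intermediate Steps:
(-57 + 68)/60 = 11*(1/60) = 11/60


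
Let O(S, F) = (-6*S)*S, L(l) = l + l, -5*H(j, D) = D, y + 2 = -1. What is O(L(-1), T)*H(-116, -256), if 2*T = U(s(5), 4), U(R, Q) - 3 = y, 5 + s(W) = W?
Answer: -6144/5 ≈ -1228.8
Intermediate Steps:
y = -3 (y = -2 - 1 = -3)
H(j, D) = -D/5
L(l) = 2*l
s(W) = -5 + W
U(R, Q) = 0 (U(R, Q) = 3 - 3 = 0)
T = 0 (T = (½)*0 = 0)
O(S, F) = -6*S²
O(L(-1), T)*H(-116, -256) = (-6*(2*(-1))²)*(-⅕*(-256)) = -6*(-2)²*(256/5) = -6*4*(256/5) = -24*256/5 = -6144/5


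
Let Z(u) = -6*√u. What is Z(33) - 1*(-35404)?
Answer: 35404 - 6*√33 ≈ 35370.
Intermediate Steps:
Z(33) - 1*(-35404) = -6*√33 - 1*(-35404) = -6*√33 + 35404 = 35404 - 6*√33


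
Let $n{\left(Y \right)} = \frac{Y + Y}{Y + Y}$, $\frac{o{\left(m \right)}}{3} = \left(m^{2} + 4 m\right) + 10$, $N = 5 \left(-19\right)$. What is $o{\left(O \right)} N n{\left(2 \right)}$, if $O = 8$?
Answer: $-30210$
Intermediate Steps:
$N = -95$
$o{\left(m \right)} = 30 + 3 m^{2} + 12 m$ ($o{\left(m \right)} = 3 \left(\left(m^{2} + 4 m\right) + 10\right) = 3 \left(10 + m^{2} + 4 m\right) = 30 + 3 m^{2} + 12 m$)
$n{\left(Y \right)} = 1$ ($n{\left(Y \right)} = \frac{2 Y}{2 Y} = 2 Y \frac{1}{2 Y} = 1$)
$o{\left(O \right)} N n{\left(2 \right)} = \left(30 + 3 \cdot 8^{2} + 12 \cdot 8\right) \left(-95\right) 1 = \left(30 + 3 \cdot 64 + 96\right) \left(-95\right) 1 = \left(30 + 192 + 96\right) \left(-95\right) 1 = 318 \left(-95\right) 1 = \left(-30210\right) 1 = -30210$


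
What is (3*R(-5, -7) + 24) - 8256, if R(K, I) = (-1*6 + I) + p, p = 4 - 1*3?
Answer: -8268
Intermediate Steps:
p = 1 (p = 4 - 3 = 1)
R(K, I) = -5 + I (R(K, I) = (-1*6 + I) + 1 = (-6 + I) + 1 = -5 + I)
(3*R(-5, -7) + 24) - 8256 = (3*(-5 - 7) + 24) - 8256 = (3*(-12) + 24) - 8256 = (-36 + 24) - 8256 = -12 - 8256 = -8268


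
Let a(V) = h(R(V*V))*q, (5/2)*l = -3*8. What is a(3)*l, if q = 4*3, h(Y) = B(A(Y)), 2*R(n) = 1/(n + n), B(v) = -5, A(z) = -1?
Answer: 576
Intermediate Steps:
l = -48/5 (l = 2*(-3*8)/5 = (2/5)*(-24) = -48/5 ≈ -9.6000)
R(n) = 1/(4*n) (R(n) = 1/(2*(n + n)) = 1/(2*((2*n))) = (1/(2*n))/2 = 1/(4*n))
h(Y) = -5
q = 12
a(V) = -60 (a(V) = -5*12 = -60)
a(3)*l = -60*(-48/5) = 576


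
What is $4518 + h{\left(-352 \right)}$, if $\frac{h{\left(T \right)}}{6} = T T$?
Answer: $747942$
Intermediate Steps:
$h{\left(T \right)} = 6 T^{2}$ ($h{\left(T \right)} = 6 T T = 6 T^{2}$)
$4518 + h{\left(-352 \right)} = 4518 + 6 \left(-352\right)^{2} = 4518 + 6 \cdot 123904 = 4518 + 743424 = 747942$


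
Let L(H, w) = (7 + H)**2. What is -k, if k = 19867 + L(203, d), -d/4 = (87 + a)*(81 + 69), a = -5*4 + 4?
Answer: -63967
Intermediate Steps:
a = -16 (a = -20 + 4 = -16)
d = -42600 (d = -4*(87 - 16)*(81 + 69) = -284*150 = -4*10650 = -42600)
k = 63967 (k = 19867 + (7 + 203)**2 = 19867 + 210**2 = 19867 + 44100 = 63967)
-k = -1*63967 = -63967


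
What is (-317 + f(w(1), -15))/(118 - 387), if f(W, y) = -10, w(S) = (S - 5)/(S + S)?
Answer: 327/269 ≈ 1.2156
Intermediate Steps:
w(S) = (-5 + S)/(2*S) (w(S) = (-5 + S)/((2*S)) = (-5 + S)*(1/(2*S)) = (-5 + S)/(2*S))
(-317 + f(w(1), -15))/(118 - 387) = (-317 - 10)/(118 - 387) = -327/(-269) = -327*(-1/269) = 327/269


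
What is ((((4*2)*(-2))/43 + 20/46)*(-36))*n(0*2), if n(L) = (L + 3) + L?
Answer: -6696/989 ≈ -6.7705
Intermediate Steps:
n(L) = 3 + 2*L (n(L) = (3 + L) + L = 3 + 2*L)
((((4*2)*(-2))/43 + 20/46)*(-36))*n(0*2) = ((((4*2)*(-2))/43 + 20/46)*(-36))*(3 + 2*(0*2)) = (((8*(-2))*(1/43) + 20*(1/46))*(-36))*(3 + 2*0) = ((-16*1/43 + 10/23)*(-36))*(3 + 0) = ((-16/43 + 10/23)*(-36))*3 = ((62/989)*(-36))*3 = -2232/989*3 = -6696/989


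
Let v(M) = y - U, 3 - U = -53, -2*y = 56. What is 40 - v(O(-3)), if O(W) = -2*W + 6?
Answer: 124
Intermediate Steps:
y = -28 (y = -1/2*56 = -28)
U = 56 (U = 3 - 1*(-53) = 3 + 53 = 56)
O(W) = 6 - 2*W
v(M) = -84 (v(M) = -28 - 1*56 = -28 - 56 = -84)
40 - v(O(-3)) = 40 - 1*(-84) = 40 + 84 = 124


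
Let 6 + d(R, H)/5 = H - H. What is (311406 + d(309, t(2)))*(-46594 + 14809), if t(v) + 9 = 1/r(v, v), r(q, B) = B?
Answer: -9897086160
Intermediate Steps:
t(v) = -9 + 1/v
d(R, H) = -30 (d(R, H) = -30 + 5*(H - H) = -30 + 5*0 = -30 + 0 = -30)
(311406 + d(309, t(2)))*(-46594 + 14809) = (311406 - 30)*(-46594 + 14809) = 311376*(-31785) = -9897086160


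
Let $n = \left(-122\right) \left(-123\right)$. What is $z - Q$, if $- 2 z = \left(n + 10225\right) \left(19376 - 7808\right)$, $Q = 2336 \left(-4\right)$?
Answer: $-145926760$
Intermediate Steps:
$n = 15006$
$Q = -9344$
$z = -145936104$ ($z = - \frac{\left(15006 + 10225\right) \left(19376 - 7808\right)}{2} = - \frac{25231 \cdot 11568}{2} = \left(- \frac{1}{2}\right) 291872208 = -145936104$)
$z - Q = -145936104 - -9344 = -145936104 + 9344 = -145926760$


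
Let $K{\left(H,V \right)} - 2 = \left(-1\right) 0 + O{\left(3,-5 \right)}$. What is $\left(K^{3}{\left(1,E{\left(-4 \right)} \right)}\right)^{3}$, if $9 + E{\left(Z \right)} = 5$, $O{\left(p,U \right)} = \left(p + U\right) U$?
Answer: $5159780352$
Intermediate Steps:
$O{\left(p,U \right)} = U \left(U + p\right)$ ($O{\left(p,U \right)} = \left(U + p\right) U = U \left(U + p\right)$)
$E{\left(Z \right)} = -4$ ($E{\left(Z \right)} = -9 + 5 = -4$)
$K{\left(H,V \right)} = 12$ ($K{\left(H,V \right)} = 2 - 5 \left(-5 + 3\right) = 2 + \left(0 - -10\right) = 2 + \left(0 + 10\right) = 2 + 10 = 12$)
$\left(K^{3}{\left(1,E{\left(-4 \right)} \right)}\right)^{3} = \left(12^{3}\right)^{3} = 1728^{3} = 5159780352$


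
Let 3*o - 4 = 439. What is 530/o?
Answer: 1590/443 ≈ 3.5892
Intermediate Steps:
o = 443/3 (o = 4/3 + (⅓)*439 = 4/3 + 439/3 = 443/3 ≈ 147.67)
530/o = 530/(443/3) = 530*(3/443) = 1590/443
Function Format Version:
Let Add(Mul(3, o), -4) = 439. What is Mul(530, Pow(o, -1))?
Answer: Rational(1590, 443) ≈ 3.5892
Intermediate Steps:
o = Rational(443, 3) (o = Add(Rational(4, 3), Mul(Rational(1, 3), 439)) = Add(Rational(4, 3), Rational(439, 3)) = Rational(443, 3) ≈ 147.67)
Mul(530, Pow(o, -1)) = Mul(530, Pow(Rational(443, 3), -1)) = Mul(530, Rational(3, 443)) = Rational(1590, 443)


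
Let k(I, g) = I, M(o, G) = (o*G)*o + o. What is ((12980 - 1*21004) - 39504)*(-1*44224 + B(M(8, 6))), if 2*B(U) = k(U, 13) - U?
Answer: 2101878272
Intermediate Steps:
M(o, G) = o + G*o² (M(o, G) = (G*o)*o + o = G*o² + o = o + G*o²)
B(U) = 0 (B(U) = (U - U)/2 = (½)*0 = 0)
((12980 - 1*21004) - 39504)*(-1*44224 + B(M(8, 6))) = ((12980 - 1*21004) - 39504)*(-1*44224 + 0) = ((12980 - 21004) - 39504)*(-44224 + 0) = (-8024 - 39504)*(-44224) = -47528*(-44224) = 2101878272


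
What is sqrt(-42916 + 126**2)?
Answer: 52*I*sqrt(10) ≈ 164.44*I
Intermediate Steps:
sqrt(-42916 + 126**2) = sqrt(-42916 + 15876) = sqrt(-27040) = 52*I*sqrt(10)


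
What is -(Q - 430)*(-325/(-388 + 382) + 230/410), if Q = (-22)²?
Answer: -121167/41 ≈ -2955.3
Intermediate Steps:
Q = 484
-(Q - 430)*(-325/(-388 + 382) + 230/410) = -(484 - 430)*(-325/(-388 + 382) + 230/410) = -54*(-325/(-6) + 230*(1/410)) = -54*(-325*(-⅙) + 23/41) = -54*(325/6 + 23/41) = -54*13463/246 = -1*121167/41 = -121167/41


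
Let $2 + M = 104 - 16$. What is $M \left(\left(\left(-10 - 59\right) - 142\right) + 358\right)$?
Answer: $12642$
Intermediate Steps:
$M = 86$ ($M = -2 + \left(104 - 16\right) = -2 + 88 = 86$)
$M \left(\left(\left(-10 - 59\right) - 142\right) + 358\right) = 86 \left(\left(\left(-10 - 59\right) - 142\right) + 358\right) = 86 \left(\left(-69 - 142\right) + 358\right) = 86 \left(-211 + 358\right) = 86 \cdot 147 = 12642$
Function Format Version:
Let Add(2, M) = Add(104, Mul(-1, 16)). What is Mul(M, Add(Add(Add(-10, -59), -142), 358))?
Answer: 12642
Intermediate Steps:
M = 86 (M = Add(-2, Add(104, Mul(-1, 16))) = Add(-2, Add(104, -16)) = Add(-2, 88) = 86)
Mul(M, Add(Add(Add(-10, -59), -142), 358)) = Mul(86, Add(Add(Add(-10, -59), -142), 358)) = Mul(86, Add(Add(-69, -142), 358)) = Mul(86, Add(-211, 358)) = Mul(86, 147) = 12642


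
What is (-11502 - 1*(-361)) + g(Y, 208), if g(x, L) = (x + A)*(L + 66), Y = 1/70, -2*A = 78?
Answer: -763808/35 ≈ -21823.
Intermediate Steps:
A = -39 (A = -½*78 = -39)
Y = 1/70 ≈ 0.014286
g(x, L) = (-39 + x)*(66 + L) (g(x, L) = (x - 39)*(L + 66) = (-39 + x)*(66 + L))
(-11502 - 1*(-361)) + g(Y, 208) = (-11502 - 1*(-361)) + (-2574 - 39*208 + 66*(1/70) + 208*(1/70)) = (-11502 + 361) + (-2574 - 8112 + 33/35 + 104/35) = -11141 - 373873/35 = -763808/35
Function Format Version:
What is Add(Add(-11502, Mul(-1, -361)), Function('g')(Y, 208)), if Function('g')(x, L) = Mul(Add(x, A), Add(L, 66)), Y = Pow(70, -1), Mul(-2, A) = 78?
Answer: Rational(-763808, 35) ≈ -21823.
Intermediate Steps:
A = -39 (A = Mul(Rational(-1, 2), 78) = -39)
Y = Rational(1, 70) ≈ 0.014286
Function('g')(x, L) = Mul(Add(-39, x), Add(66, L)) (Function('g')(x, L) = Mul(Add(x, -39), Add(L, 66)) = Mul(Add(-39, x), Add(66, L)))
Add(Add(-11502, Mul(-1, -361)), Function('g')(Y, 208)) = Add(Add(-11502, Mul(-1, -361)), Add(-2574, Mul(-39, 208), Mul(66, Rational(1, 70)), Mul(208, Rational(1, 70)))) = Add(Add(-11502, 361), Add(-2574, -8112, Rational(33, 35), Rational(104, 35))) = Add(-11141, Rational(-373873, 35)) = Rational(-763808, 35)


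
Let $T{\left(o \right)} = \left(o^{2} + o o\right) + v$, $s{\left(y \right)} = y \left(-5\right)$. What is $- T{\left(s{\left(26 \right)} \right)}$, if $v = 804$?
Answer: $-34604$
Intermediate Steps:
$s{\left(y \right)} = - 5 y$
$T{\left(o \right)} = 804 + 2 o^{2}$ ($T{\left(o \right)} = \left(o^{2} + o o\right) + 804 = \left(o^{2} + o^{2}\right) + 804 = 2 o^{2} + 804 = 804 + 2 o^{2}$)
$- T{\left(s{\left(26 \right)} \right)} = - (804 + 2 \left(\left(-5\right) 26\right)^{2}) = - (804 + 2 \left(-130\right)^{2}) = - (804 + 2 \cdot 16900) = - (804 + 33800) = \left(-1\right) 34604 = -34604$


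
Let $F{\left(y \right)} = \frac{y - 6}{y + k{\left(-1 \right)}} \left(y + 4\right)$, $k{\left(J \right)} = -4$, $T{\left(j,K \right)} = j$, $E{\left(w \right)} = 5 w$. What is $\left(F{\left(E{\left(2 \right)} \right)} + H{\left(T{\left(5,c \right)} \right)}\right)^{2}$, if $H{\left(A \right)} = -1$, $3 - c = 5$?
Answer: $\frac{625}{9} \approx 69.444$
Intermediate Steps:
$c = -2$ ($c = 3 - 5 = -2$)
$F{\left(y \right)} = \frac{\left(-6 + y\right) \left(4 + y\right)}{-4 + y}$ ($F{\left(y \right)} = \frac{y - 6}{y - 4} \left(y + 4\right) = \frac{-6 + y}{-4 + y} \left(4 + y\right) = \frac{\left(-6 + y\right) \left(4 + y\right)}{-4 + y}$)
$\left(F{\left(E{\left(2 \right)} \right)} + H{\left(T{\left(5,c \right)} \right)}\right)^{2} = \left(\frac{-24 + \left(5 \cdot 2\right)^{2} - 2 \cdot 5 \cdot 2}{-4 + 5 \cdot 2} - 1\right)^{2} = \left(\frac{-24 + 10^{2} - 20}{-4 + 10} - 1\right)^{2} = \left(\frac{-24 + 100 - 20}{6} - 1\right)^{2} = \left(\frac{1}{6} \cdot 56 - 1\right)^{2} = \left(\frac{28}{3} - 1\right)^{2} = \left(\frac{25}{3}\right)^{2} = \frac{625}{9}$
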